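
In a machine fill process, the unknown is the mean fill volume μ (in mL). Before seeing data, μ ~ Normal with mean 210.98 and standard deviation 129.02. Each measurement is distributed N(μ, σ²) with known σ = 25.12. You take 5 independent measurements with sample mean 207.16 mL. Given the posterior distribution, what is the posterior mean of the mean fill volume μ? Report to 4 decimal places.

207.1887

For Normal data with known variance σ², a Normal(μ₀, σ₀²) prior on μ is conjugate. Posterior precision = 1/σ₀² + n/σ²; posterior mean is the precision-weighted average of μ₀ and x̄.
n·x̄ = 5·207.16 = 1035.8.
σ₀² = 129.02² = 16646.1604, σ² = 25.12² = 631.0144; σ² + n·σ₀² = 631.0144 + 5·16646.1604 = 83861.8164.
Posterior mean = (μ₀/σ₀² + n·x̄/σ²)/(1/σ₀² + n/σ²) = (σ²·μ₀ + σ₀²·n·x̄)/(σ² + n·σ₀²) = (631.0144·210.98 + 16646.1604·1035.8)/83861.8164 = 17375224.360432/83861.8164 = 207.1887.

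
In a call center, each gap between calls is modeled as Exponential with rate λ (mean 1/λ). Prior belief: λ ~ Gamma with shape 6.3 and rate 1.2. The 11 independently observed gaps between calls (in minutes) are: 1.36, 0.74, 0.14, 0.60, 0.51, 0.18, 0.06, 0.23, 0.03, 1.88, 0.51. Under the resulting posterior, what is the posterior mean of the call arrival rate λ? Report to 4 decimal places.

2.3253

With a Gamma(shape α, rate β) prior on the exponential rate λ, the posterior after n observations with total T = Σxᵢ is Gamma(α+n, β+T).
Sum of observations T = 6.24 minutes; n = 11.
Posterior: Gamma(6.3+11, 1.2+6.24) = Gamma(17.3, 7.44).
Posterior mean of λ = α/β = 17.3/7.44 = 2.3253.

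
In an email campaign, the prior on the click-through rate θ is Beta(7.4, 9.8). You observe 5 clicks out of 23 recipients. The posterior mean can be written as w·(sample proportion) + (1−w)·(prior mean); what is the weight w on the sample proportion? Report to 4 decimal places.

The Beta prior is conjugate to a Binomial/Bernoulli likelihood; the update adds successes to α and failures to β.
Posterior mean = (α₀+k)/(α₀+β₀+n) = [n/(α₀+β₀+n)]·(k/n) + [(α₀+β₀)/(α₀+β₀+n)]·α₀/(α₀+β₀), so only n and the prior enter the weight.
The weight on the data is w = n/(α₀+β₀+n) = 23/(7.4+9.8+23) = 23/40.2 = 0.5721.

0.5721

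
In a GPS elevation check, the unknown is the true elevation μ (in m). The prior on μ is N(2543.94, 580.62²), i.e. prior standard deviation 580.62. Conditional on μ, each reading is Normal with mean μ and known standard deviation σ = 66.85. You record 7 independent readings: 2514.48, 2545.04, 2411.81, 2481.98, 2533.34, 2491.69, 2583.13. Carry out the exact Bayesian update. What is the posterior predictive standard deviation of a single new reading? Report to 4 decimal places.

71.4572

For Normal data with known variance σ², a Normal(μ₀, σ₀²) prior on μ is conjugate. Posterior precision = 1/σ₀² + n/σ²; posterior mean is the precision-weighted average of μ₀ and x̄.
σ₀² = 580.62² = 337119.5844, σ² = 66.85² = 4468.9225; σ² + n·σ₀² = 4468.9225 + 7·337119.5844 = 2364306.0133.
Posterior precision = 1/σ₀² + n/σ² = 1/337119.5844 + 7/4468.9225 = (σ² + n·σ₀²)/(σ₀²σ²) = 2364306.0133/(337119.5844·4468.9225); posterior variance σₙ² = σ₀²σ²/(σ² + n·σ₀²) = 337119.5844·4468.9225/2364306.0133 = 637.210787.
Predictive variance for one new observation = σₙ² + σ² = 337119.5844·4468.9225/2364306.0133 + 4468.9225 = σ²·(σ₀² + 2364306.0133)/2364306.0133 = 4468.9225·2701425.5977/2364306.0133 = 5106.133287; SD = √(4468.9225·2701425.5977/2364306.0133) = 71.4572.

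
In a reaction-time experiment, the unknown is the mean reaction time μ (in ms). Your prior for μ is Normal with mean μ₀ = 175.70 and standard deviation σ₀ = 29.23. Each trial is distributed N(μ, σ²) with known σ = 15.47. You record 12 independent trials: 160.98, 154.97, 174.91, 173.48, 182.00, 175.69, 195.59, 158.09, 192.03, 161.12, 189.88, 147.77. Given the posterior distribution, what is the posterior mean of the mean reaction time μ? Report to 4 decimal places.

For Normal data with known variance σ², a Normal(μ₀, σ₀²) prior on μ is conjugate. Posterior precision = 1/σ₀² + n/σ²; posterior mean is the precision-weighted average of μ₀ and x̄.
Σxᵢ = 160.98 + 154.97 + 174.91 + 173.48 + 182.00 + 175.69 + 195.59 + 158.09 + 192.03 + 161.12 + 189.88 + 147.77 = 2066.51, so n·x̄ = 2066.51.
σ₀² = 29.23² = 854.3929, σ² = 15.47² = 239.3209; σ² + n·σ₀² = 239.3209 + 12·854.3929 = 10492.0357.
Posterior mean = (μ₀/σ₀² + n·x̄/σ²)/(1/σ₀² + n/σ²) = (σ²·μ₀ + σ₀²·n·x̄)/(σ² + n·σ₀²) = (239.3209·175.70 + 854.3929·2066.51)/10492.0357 = 1807660.153909/10492.0357 = 172.2888.

172.2888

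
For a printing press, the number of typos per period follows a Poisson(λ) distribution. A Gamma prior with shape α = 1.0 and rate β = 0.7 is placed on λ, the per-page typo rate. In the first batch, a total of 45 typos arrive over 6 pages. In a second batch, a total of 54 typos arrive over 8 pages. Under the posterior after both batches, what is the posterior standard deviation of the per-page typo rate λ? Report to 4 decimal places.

With a Gamma(shape α, rate β) prior, the Poisson likelihood is conjugate: the posterior is Gamma(α + ΣXᵢ, β + n).
After batch 1: Gamma(α+S, β+n) = Gamma(1.0+45, 0.7+6) = Gamma(46.0, 6.7).
After batch 2: Gamma(α+S, β+n) = Gamma(46.0+54, 6.7+8) = Gamma(100.0, 14.7).
SD = √α/β = √100.0/14.7 = 0.6803.

0.6803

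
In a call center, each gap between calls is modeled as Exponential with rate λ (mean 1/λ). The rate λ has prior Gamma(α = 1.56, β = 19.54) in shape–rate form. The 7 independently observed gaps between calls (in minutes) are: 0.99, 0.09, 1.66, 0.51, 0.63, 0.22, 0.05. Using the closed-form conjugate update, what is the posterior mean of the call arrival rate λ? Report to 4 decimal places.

With a Gamma(shape α, rate β) prior on the exponential rate λ, the posterior after n observations with total T = Σxᵢ is Gamma(α+n, β+T).
Sum of observations T = 4.15 minutes; n = 7.
Posterior: Gamma(1.56+7, 19.54+4.15) = Gamma(8.56, 23.69).
Posterior mean of λ = α/β = 8.56/23.69 = 0.3613.

0.3613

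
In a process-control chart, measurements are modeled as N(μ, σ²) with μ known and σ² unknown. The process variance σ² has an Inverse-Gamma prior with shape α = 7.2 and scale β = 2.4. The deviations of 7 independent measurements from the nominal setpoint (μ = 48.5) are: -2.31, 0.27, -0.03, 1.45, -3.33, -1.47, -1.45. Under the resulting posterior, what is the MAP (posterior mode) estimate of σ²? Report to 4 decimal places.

With known mean μ and an Inverse-Gamma(α, β) prior on σ², the Normal likelihood is conjugate: posterior is Inv-Gamma(α + n/2, β + Σ(xᵢ−μ)²/2).
Σ(xᵢ−μ)² = (-2.31)² + (0.27)² + (-0.03)² + (1.45)² + (-3.33)² + (-1.47)² + (-1.45)² = 22.8647.
Posterior: Inv-Gamma(7.2 + 7/2, 2.4 + 22.8647/2) = Inv-Gamma(10.70, 13.83235).
Mode = β/(α+1) = 13.83235/11.70 = 1.1823.

1.1823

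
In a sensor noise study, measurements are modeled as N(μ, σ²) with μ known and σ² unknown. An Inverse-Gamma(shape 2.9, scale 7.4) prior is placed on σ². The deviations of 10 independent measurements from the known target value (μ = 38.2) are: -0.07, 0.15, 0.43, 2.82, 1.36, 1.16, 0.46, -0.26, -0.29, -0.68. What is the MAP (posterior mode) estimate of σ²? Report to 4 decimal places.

With known mean μ and an Inverse-Gamma(α, β) prior on σ², the Normal likelihood is conjugate: posterior is Inv-Gamma(α + n/2, β + Σ(xᵢ−μ)²/2).
Σ(xᵢ−μ)² = (-0.07)² + (0.15)² + (0.43)² + (2.82)² + (1.36)² + (1.16)² + (0.46)² + (-0.26)² + (-0.29)² + (-0.68)² = 12.1856.
Posterior: Inv-Gamma(2.9 + 10/2, 7.4 + 12.1856/2) = Inv-Gamma(7.90, 13.49280).
Mode = β/(α+1) = 13.49280/8.90 = 1.5160.

1.5160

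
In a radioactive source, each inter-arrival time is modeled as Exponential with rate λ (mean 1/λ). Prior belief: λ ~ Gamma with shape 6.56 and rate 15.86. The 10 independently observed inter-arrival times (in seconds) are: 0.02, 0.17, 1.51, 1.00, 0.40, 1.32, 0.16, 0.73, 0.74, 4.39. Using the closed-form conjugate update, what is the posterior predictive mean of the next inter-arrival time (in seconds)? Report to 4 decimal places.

1.6902

With a Gamma(shape α, rate β) prior on the exponential rate λ, the posterior after n observations with total T = Σxᵢ is Gamma(α+n, β+T).
Sum of observations T = 10.44 seconds; n = 10.
Posterior: Gamma(6.56+10, 15.86+10.44) = Gamma(16.56, 26.30).
The predictive distribution for the next observation is Lomax; its mean is β/(α−1) = 26.30/15.56 = 1.6902.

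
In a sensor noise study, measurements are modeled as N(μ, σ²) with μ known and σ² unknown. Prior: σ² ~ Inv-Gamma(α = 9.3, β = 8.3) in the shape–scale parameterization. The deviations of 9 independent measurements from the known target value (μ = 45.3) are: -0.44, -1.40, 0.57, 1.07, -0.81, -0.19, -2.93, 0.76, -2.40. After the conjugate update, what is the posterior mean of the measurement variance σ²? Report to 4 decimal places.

1.3999

With known mean μ and an Inverse-Gamma(α, β) prior on σ², the Normal likelihood is conjugate: posterior is Inv-Gamma(α + n/2, β + Σ(xᵢ−μ)²/2).
Σ(xᵢ−μ)² = (-0.44)² + (-1.40)² + (0.57)² + (1.07)² + (-0.81)² + (-0.19)² + (-2.93)² + (0.76)² + (-2.40)² = 19.2381.
Posterior: Inv-Gamma(9.3 + 9/2, 8.3 + 19.2381/2) = Inv-Gamma(13.80, 17.91905).
E[σ²|data] = β/(α−1) = 17.91905/12.80 = 1.3999.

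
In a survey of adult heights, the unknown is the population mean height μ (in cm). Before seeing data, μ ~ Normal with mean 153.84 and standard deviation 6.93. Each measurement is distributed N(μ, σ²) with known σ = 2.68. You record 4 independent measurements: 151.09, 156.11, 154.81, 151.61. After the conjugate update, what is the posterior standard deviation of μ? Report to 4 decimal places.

1.3156

For Normal data with known variance σ², a Normal(μ₀, σ₀²) prior on μ is conjugate. Posterior precision = 1/σ₀² + n/σ²; posterior mean is the precision-weighted average of μ₀ and x̄.
σ₀² = 6.93² = 48.0249, σ² = 2.68² = 7.1824; σ² + n·σ₀² = 7.1824 + 4·48.0249 = 199.282.
Posterior precision = 1/σ₀² + n/σ² = 1/48.0249 + 4/7.1824 = (σ² + n·σ₀²)/(σ₀²σ²) = 199.282/(48.0249·7.1824); posterior variance σₙ² = σ₀²σ²/(σ² + n·σ₀²) = 48.0249·7.1824/199.282 = 1.730884.
Posterior SD = √σₙ² = √(48.0249·7.1824/199.282) = 1.3156.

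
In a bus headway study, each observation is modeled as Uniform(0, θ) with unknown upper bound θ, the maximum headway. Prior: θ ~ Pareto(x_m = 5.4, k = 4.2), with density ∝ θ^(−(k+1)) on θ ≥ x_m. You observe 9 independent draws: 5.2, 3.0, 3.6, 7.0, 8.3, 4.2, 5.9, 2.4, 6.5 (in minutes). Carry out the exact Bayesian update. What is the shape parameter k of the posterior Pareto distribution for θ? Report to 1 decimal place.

A Pareto(scale x_m, shape k) prior on the upper bound θ of Uniform(0, θ) is conjugate: posterior is Pareto(max(x_m, max xᵢ), k + n).
Sample maximum = 8.3; prior scale x_m = 5.4 → posterior scale = max = 8.3.
Posterior shape = 4.2 + 9 = 13.2.
Posterior shape k = 13.2.

13.2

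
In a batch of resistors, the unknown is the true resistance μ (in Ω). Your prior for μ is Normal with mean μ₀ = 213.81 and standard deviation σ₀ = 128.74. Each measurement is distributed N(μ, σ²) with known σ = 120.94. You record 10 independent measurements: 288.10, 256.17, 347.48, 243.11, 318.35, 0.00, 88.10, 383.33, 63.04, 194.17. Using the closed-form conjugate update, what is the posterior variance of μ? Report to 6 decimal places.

For Normal data with known variance σ², a Normal(μ₀, σ₀²) prior on μ is conjugate. Posterior precision = 1/σ₀² + n/σ²; posterior mean is the precision-weighted average of μ₀ and x̄.
σ₀² = 128.74² = 16573.9876, σ² = 120.94² = 14626.4836; σ² + n·σ₀² = 14626.4836 + 10·16573.9876 = 180366.3596.
Posterior precision = 1/σ₀² + n/σ² = 1/16573.9876 + 10/14626.4836 = (σ² + n·σ₀²)/(σ₀²σ²) = 180366.3596/(16573.9876·14626.4836); posterior variance σₙ² = σ₀²σ²/(σ² + n·σ₀²) = 16573.9876·14626.4836/180366.3596 = 1344.037538.

1344.037538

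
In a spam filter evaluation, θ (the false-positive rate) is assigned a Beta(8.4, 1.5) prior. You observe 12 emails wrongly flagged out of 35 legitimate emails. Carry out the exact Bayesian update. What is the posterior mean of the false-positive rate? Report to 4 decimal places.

0.4543

The Beta prior is conjugate to a Binomial/Bernoulli likelihood; the update adds successes to α and failures to β.
Posterior: Beta(α+k, β+n−k) = Beta(8.4+12, 1.5+23) = Beta(20.4, 24.5).
Posterior mean = α/(α+β) = 20.4/44.9 = 0.4543.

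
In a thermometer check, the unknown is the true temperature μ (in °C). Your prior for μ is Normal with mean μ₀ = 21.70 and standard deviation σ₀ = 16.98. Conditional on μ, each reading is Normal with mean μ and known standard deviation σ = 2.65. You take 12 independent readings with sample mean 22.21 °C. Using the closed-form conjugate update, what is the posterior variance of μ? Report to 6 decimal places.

For Normal data with known variance σ², a Normal(μ₀, σ₀²) prior on μ is conjugate. Posterior precision = 1/σ₀² + n/σ²; posterior mean is the precision-weighted average of μ₀ and x̄.
σ₀² = 16.98² = 288.3204, σ² = 2.65² = 7.0225; σ² + n·σ₀² = 7.0225 + 12·288.3204 = 3466.8673.
Posterior precision = 1/σ₀² + n/σ² = 1/288.3204 + 12/7.0225 = (σ² + n·σ₀²)/(σ₀²σ²) = 3466.8673/(288.3204·7.0225); posterior variance σₙ² = σ₀²σ²/(σ² + n·σ₀²) = 288.3204·7.0225/3466.8673 = 0.584023.

0.584023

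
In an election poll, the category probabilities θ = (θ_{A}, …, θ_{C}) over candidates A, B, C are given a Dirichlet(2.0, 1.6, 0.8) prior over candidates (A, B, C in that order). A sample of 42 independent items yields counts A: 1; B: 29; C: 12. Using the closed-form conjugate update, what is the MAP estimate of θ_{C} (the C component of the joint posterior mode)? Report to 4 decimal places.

The Dirichlet prior is conjugate to the Multinomial likelihood: each posterior αⱼ = prior αⱼ + observed count nⱼ.
Posterior concentration: (3.0, 30.6, 12.8), total = 46.4.
Joint mode component: (α_{C}−1)/(Σα−K) = 11.8/43.4 = 0.2719.

0.2719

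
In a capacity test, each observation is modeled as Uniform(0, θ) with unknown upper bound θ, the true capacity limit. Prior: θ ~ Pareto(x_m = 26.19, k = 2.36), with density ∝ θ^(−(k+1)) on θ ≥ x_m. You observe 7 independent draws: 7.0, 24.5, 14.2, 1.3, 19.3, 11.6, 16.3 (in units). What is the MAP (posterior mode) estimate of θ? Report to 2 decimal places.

A Pareto(scale x_m, shape k) prior on the upper bound θ of Uniform(0, θ) is conjugate: posterior is Pareto(max(x_m, max xᵢ), k + n).
Sample maximum = 24.5; prior scale x_m = 26.19 → posterior scale = max = 26.19.
Posterior shape = 2.36 + 7 = 9.36.
The Pareto density is decreasing on [x_m, ∞), so the mode is x_m = 26.19.

26.19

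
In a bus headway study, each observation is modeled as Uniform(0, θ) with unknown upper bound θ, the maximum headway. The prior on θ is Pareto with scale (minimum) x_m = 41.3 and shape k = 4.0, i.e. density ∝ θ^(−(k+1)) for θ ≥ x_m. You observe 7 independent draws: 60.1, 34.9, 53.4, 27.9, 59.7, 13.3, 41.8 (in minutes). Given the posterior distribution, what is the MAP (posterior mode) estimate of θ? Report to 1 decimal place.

A Pareto(scale x_m, shape k) prior on the upper bound θ of Uniform(0, θ) is conjugate: posterior is Pareto(max(x_m, max xᵢ), k + n).
Sample maximum = 60.1; prior scale x_m = 41.3 → posterior scale = max = 60.1.
Posterior shape = 4.0 + 7 = 11.0.
The Pareto density is decreasing on [x_m, ∞), so the mode is x_m = 60.1.

60.1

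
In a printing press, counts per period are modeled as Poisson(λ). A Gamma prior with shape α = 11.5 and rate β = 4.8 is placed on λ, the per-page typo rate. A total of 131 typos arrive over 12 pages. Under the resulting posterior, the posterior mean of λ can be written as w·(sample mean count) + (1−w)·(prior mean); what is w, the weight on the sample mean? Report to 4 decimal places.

0.7143

With a Gamma(shape α, rate β) prior, the Poisson likelihood is conjugate: the posterior is Gamma(α + ΣXᵢ, β + n).
Posterior mean = (α₀+S)/(β₀+n) = [n/(β₀+n)]·(S/n) + [β₀/(β₀+n)]·(α₀/β₀), so only n and β₀ enter the weight.
Weight on data w = n/(β₀+n) = 12/(4.8+12) = 12/16.8 = 0.7143.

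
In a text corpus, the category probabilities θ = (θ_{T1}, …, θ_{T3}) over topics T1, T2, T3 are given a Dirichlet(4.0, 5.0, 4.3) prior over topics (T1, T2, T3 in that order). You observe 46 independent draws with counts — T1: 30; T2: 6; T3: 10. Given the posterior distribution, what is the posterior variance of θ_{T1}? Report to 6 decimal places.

0.004057

The Dirichlet prior is conjugate to the Multinomial likelihood: each posterior αⱼ = prior αⱼ + observed count nⱼ.
Posterior concentration: (34.0, 11.0, 14.3), total = 59.3.
Var[θ_j] = α_j(Σα−α_j)/((Σα)²(Σα+1)) = 34.0·25.3/(59.3²·60.3) = 0.004057.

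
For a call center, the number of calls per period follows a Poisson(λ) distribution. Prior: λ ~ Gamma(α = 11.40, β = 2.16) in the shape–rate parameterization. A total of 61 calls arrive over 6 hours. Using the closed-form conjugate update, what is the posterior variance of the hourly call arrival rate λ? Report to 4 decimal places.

With a Gamma(shape α, rate β) prior, the Poisson likelihood is conjugate: the posterior is Gamma(α + ΣXᵢ, β + n).
Posterior: Gamma(α+S, β+n) = Gamma(11.40+61, 2.16+6) = Gamma(72.40, 8.16).
Var = α/β² = 72.40/8.16² = 1.0873.

1.0873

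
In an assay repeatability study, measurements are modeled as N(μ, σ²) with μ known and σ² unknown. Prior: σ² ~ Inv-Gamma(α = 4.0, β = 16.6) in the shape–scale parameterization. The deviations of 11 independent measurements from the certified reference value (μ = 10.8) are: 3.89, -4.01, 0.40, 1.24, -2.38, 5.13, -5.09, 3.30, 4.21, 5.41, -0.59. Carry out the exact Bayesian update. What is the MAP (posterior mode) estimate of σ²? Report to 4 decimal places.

8.6776

With known mean μ and an Inverse-Gamma(α, β) prior on σ², the Normal likelihood is conjugate: posterior is Inv-Gamma(α + n/2, β + Σ(xᵢ−μ)²/2).
Σ(xᵢ−μ)² = (3.89)² + (-4.01)² + (0.40)² + (1.24)² + (-2.38)² + (5.13)² + (-5.09)² + (3.30)² + (4.21)² + (5.41)² + (-0.59)² = 149.0295.
Posterior: Inv-Gamma(4.0 + 11/2, 16.6 + 149.0295/2) = Inv-Gamma(9.50, 91.11475).
Mode = β/(α+1) = 91.11475/10.50 = 8.6776.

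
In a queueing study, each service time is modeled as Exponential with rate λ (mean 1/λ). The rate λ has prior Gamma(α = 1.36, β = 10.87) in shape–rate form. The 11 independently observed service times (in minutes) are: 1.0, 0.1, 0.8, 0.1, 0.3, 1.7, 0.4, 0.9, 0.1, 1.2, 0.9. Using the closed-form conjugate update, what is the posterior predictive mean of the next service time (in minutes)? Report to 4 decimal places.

With a Gamma(shape α, rate β) prior on the exponential rate λ, the posterior after n observations with total T = Σxᵢ is Gamma(α+n, β+T).
Sum of observations T = 7.5 minutes; n = 11.
Posterior: Gamma(1.36+11, 10.87+7.5) = Gamma(12.36, 18.37).
The predictive distribution for the next observation is Lomax; its mean is β/(α−1) = 18.37/11.36 = 1.6171.

1.6171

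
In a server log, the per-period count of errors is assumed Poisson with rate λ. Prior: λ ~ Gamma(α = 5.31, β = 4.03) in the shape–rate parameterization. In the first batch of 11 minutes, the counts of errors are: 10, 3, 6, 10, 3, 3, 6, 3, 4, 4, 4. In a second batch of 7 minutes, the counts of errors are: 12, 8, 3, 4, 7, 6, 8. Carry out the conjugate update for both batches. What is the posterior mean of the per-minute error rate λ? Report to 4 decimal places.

With a Gamma(shape α, rate β) prior, the Poisson likelihood is conjugate: the posterior is Gamma(α + ΣXᵢ, β + n).
Batch 1: sum of counts S = 56 over n = 11 minutes.
After batch 1: Gamma(α+S, β+n) = Gamma(5.31+56, 4.03+11) = Gamma(61.31, 15.03).
Batch 2: sum of counts S = 48 over n = 7 minutes.
After batch 2: Gamma(α+S, β+n) = Gamma(61.31+48, 15.03+7) = Gamma(109.31, 22.03).
Posterior mean = α/β = 109.31/22.03 = 4.9619.

4.9619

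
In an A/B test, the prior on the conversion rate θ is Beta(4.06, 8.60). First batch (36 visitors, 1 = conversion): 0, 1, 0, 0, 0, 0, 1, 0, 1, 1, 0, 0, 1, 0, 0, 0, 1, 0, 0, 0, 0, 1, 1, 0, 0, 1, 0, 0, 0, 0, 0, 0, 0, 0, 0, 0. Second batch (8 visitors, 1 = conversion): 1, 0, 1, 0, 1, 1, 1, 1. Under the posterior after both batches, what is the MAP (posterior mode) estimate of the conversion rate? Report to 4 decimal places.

0.3304

The Beta prior is conjugate to a Binomial/Bernoulli likelihood; the update adds successes to α and failures to β.
After batch 1: Beta(4.06+9, 8.60+27) = Beta(13.06, 35.60).
After batch 2: Beta(13.06+6, 35.60+2) = Beta(19.06, 37.60).
Mode of Beta(a,b) for a,b>1 is (a−1)/(a+b−2) = 18.06/54.66 = 0.3304.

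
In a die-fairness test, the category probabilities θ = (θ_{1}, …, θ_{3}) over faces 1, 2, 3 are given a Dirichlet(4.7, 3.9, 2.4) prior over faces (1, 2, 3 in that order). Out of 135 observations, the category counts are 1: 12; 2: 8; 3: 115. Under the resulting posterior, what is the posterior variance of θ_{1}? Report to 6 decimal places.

The Dirichlet prior is conjugate to the Multinomial likelihood: each posterior αⱼ = prior αⱼ + observed count nⱼ.
Posterior concentration: (16.7, 11.9, 117.4), total = 146.0.
Var[θ_j] = α_j(Σα−α_j)/((Σα)²(Σα+1)) = 16.7·129.3/(146.0²·147.0) = 0.000689.

0.000689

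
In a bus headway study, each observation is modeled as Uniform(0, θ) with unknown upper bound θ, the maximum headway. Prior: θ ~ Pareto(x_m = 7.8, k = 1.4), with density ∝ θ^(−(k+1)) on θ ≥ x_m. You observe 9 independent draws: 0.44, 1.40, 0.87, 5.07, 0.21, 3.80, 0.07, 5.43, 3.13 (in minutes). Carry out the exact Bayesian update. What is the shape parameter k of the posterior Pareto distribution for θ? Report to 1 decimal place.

10.4

A Pareto(scale x_m, shape k) prior on the upper bound θ of Uniform(0, θ) is conjugate: posterior is Pareto(max(x_m, max xᵢ), k + n).
Sample maximum = 5.43; prior scale x_m = 7.8 → posterior scale = max = 7.80.
Posterior shape = 1.4 + 9 = 10.4.
Posterior shape k = 10.4.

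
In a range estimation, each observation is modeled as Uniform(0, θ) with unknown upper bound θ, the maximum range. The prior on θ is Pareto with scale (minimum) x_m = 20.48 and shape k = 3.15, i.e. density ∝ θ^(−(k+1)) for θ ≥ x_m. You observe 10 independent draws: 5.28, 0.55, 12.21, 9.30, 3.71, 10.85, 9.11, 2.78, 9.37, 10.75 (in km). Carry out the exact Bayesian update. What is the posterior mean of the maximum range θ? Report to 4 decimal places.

A Pareto(scale x_m, shape k) prior on the upper bound θ of Uniform(0, θ) is conjugate: posterior is Pareto(max(x_m, max xᵢ), k + n).
Sample maximum = 12.21; prior scale x_m = 20.48 → posterior scale = max = 20.48.
Posterior shape = 3.15 + 10 = 13.15.
E[θ|data] = k·x_m/(k−1) = 13.15·20.48/12.15 = 22.1656.

22.1656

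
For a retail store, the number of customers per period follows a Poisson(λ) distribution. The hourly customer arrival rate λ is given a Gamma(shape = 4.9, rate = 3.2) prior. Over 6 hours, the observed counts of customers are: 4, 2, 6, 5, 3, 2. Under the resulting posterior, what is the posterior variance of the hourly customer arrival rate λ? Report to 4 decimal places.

With a Gamma(shape α, rate β) prior, the Poisson likelihood is conjugate: the posterior is Gamma(α + ΣXᵢ, β + n).
Sum of counts S = 22 over n = 6 hours.
Posterior: Gamma(α+S, β+n) = Gamma(4.9+22, 3.2+6) = Gamma(26.9, 9.2).
Var = α/β² = 26.9/9.2² = 0.3178.

0.3178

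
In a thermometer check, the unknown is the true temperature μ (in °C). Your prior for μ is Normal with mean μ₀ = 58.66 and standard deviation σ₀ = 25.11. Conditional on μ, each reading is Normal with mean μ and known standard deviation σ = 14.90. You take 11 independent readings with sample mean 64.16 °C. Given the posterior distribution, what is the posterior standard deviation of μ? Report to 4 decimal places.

4.4223

For Normal data with known variance σ², a Normal(μ₀, σ₀²) prior on μ is conjugate. Posterior precision = 1/σ₀² + n/σ²; posterior mean is the precision-weighted average of μ₀ and x̄.
σ₀² = 25.11² = 630.5121, σ² = 14.90² = 222.01; σ² + n·σ₀² = 222.01 + 11·630.5121 = 7157.6431.
Posterior precision = 1/σ₀² + n/σ² = 1/630.5121 + 11/222.01 = (σ² + n·σ₀²)/(σ₀²σ²) = 7157.6431/(630.5121·222.01); posterior variance σₙ² = σ₀²σ²/(σ² + n·σ₀²) = 630.5121·222.01/7157.6431 = 19.556716.
Posterior SD = √σₙ² = √(630.5121·222.01/7157.6431) = 4.4223.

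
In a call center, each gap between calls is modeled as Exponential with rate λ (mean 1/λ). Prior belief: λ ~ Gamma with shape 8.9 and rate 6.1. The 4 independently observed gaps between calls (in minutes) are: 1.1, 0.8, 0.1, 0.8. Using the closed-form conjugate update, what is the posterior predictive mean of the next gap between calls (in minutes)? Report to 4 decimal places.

0.7479

With a Gamma(shape α, rate β) prior on the exponential rate λ, the posterior after n observations with total T = Σxᵢ is Gamma(α+n, β+T).
Sum of observations T = 2.8 minutes; n = 4.
Posterior: Gamma(8.9+4, 6.1+2.8) = Gamma(12.9, 8.9).
The predictive distribution for the next observation is Lomax; its mean is β/(α−1) = 8.9/11.9 = 0.7479.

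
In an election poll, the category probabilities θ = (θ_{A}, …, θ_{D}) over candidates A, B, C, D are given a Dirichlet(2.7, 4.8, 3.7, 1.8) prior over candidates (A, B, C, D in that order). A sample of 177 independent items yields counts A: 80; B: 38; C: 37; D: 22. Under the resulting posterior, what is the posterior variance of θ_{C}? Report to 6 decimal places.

The Dirichlet prior is conjugate to the Multinomial likelihood: each posterior αⱼ = prior αⱼ + observed count nⱼ.
Posterior concentration: (82.7, 42.8, 40.7, 23.8), total = 190.0.
Var[θ_j] = α_j(Σα−α_j)/((Σα)²(Σα+1)) = 40.7·149.3/(190.0²·191.0) = 0.000881.

0.000881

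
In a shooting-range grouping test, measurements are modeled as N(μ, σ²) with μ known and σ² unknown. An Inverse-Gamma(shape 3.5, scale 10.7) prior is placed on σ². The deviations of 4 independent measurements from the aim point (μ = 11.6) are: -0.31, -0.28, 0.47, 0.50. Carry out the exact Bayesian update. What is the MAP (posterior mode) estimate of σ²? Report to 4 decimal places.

With known mean μ and an Inverse-Gamma(α, β) prior on σ², the Normal likelihood is conjugate: posterior is Inv-Gamma(α + n/2, β + Σ(xᵢ−μ)²/2).
Σ(xᵢ−μ)² = (-0.31)² + (-0.28)² + (0.47)² + (0.50)² = 0.6454.
Posterior: Inv-Gamma(3.5 + 4/2, 10.7 + 0.6454/2) = Inv-Gamma(5.50, 11.02270).
Mode = β/(α+1) = 11.02270/6.50 = 1.6958.

1.6958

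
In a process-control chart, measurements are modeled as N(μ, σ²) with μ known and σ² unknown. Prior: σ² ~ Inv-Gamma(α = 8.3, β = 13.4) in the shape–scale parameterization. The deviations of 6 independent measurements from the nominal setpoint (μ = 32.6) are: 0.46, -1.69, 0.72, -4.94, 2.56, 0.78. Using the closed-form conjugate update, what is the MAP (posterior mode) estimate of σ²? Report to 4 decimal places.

2.5184

With known mean μ and an Inverse-Gamma(α, β) prior on σ², the Normal likelihood is conjugate: posterior is Inv-Gamma(α + n/2, β + Σ(xᵢ−μ)²/2).
Σ(xᵢ−μ)² = (0.46)² + (-1.69)² + (0.72)² + (-4.94)² + (2.56)² + (0.78)² = 35.1517.
Posterior: Inv-Gamma(8.3 + 6/2, 13.4 + 35.1517/2) = Inv-Gamma(11.30, 30.97585).
Mode = β/(α+1) = 30.97585/12.30 = 2.5184.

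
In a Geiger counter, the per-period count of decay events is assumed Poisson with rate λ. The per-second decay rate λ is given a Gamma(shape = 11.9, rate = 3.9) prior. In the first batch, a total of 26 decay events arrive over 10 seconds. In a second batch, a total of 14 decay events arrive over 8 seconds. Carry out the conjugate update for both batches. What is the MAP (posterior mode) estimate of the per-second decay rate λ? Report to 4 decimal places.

With a Gamma(shape α, rate β) prior, the Poisson likelihood is conjugate: the posterior is Gamma(α + ΣXᵢ, β + n).
After batch 1: Gamma(α+S, β+n) = Gamma(11.9+26, 3.9+10) = Gamma(37.9, 13.9).
After batch 2: Gamma(α+S, β+n) = Gamma(37.9+14, 13.9+8) = Gamma(51.9, 21.9).
Mode of Gamma(α,β) for α≥1 is (α−1)/β = 50.9/21.9 = 2.3242.

2.3242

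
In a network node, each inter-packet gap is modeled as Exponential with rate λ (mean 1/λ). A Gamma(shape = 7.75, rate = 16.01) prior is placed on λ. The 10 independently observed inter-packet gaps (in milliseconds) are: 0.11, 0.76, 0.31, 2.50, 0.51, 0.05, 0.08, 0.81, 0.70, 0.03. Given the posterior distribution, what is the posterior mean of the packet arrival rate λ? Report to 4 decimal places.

With a Gamma(shape α, rate β) prior on the exponential rate λ, the posterior after n observations with total T = Σxᵢ is Gamma(α+n, β+T).
Sum of observations T = 5.86 milliseconds; n = 10.
Posterior: Gamma(7.75+10, 16.01+5.86) = Gamma(17.75, 21.87).
Posterior mean of λ = α/β = 17.75/21.87 = 0.8116.

0.8116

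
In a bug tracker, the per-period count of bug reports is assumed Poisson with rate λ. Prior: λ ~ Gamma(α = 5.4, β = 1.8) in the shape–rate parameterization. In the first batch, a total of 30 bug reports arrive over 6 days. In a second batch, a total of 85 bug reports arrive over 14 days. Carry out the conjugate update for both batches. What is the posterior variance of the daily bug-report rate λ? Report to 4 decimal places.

With a Gamma(shape α, rate β) prior, the Poisson likelihood is conjugate: the posterior is Gamma(α + ΣXᵢ, β + n).
After batch 1: Gamma(α+S, β+n) = Gamma(5.4+30, 1.8+6) = Gamma(35.4, 7.8).
After batch 2: Gamma(α+S, β+n) = Gamma(35.4+85, 7.8+14) = Gamma(120.4, 21.8).
Var = α/β² = 120.4/21.8² = 0.2533.

0.2533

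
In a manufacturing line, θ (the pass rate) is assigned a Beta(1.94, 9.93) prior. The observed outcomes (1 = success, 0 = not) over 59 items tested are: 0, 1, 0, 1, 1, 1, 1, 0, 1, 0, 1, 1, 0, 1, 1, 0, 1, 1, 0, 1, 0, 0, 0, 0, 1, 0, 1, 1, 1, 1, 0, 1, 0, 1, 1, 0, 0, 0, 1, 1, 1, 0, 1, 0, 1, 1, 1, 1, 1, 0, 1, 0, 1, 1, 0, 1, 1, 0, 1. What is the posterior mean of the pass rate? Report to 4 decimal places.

The Beta prior is conjugate to a Binomial/Bernoulli likelihood; the update adds successes to α and failures to β.
Posterior: Beta(α+k, β+n−k) = Beta(1.94+36, 9.93+23) = Beta(37.94, 32.93).
Posterior mean = α/(α+β) = 37.94/70.87 = 0.5353.

0.5353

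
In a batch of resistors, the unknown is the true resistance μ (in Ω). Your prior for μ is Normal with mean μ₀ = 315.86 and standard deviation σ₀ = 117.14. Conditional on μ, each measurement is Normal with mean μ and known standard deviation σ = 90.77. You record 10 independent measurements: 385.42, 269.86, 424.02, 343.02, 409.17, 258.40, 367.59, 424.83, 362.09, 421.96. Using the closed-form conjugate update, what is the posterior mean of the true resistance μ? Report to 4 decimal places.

363.7599

For Normal data with known variance σ², a Normal(μ₀, σ₀²) prior on μ is conjugate. Posterior precision = 1/σ₀² + n/σ²; posterior mean is the precision-weighted average of μ₀ and x̄.
Σxᵢ = 385.42 + 269.86 + 424.02 + 343.02 + 409.17 + 258.40 + 367.59 + 424.83 + 362.09 + 421.96 = 3666.36, so n·x̄ = 3666.36.
σ₀² = 117.14² = 13721.7796, σ² = 90.77² = 8239.1929; σ² + n·σ₀² = 8239.1929 + 10·13721.7796 = 145456.9889.
Posterior mean = (μ₀/σ₀² + n·x̄/σ²)/(1/σ₀² + n/σ²) = (σ²·μ₀ + σ₀²·n·x̄)/(σ² + n·σ₀²) = (8239.1929·315.86 + 13721.7796·3666.36)/145456.9889 = 52911415.32365/145456.9889 = 363.7599.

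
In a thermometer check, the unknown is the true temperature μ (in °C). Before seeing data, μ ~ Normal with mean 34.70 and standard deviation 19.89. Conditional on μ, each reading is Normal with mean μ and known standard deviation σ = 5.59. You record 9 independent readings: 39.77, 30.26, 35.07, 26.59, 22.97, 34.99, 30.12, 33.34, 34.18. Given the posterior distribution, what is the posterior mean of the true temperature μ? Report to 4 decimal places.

31.9453

For Normal data with known variance σ², a Normal(μ₀, σ₀²) prior on μ is conjugate. Posterior precision = 1/σ₀² + n/σ²; posterior mean is the precision-weighted average of μ₀ and x̄.
Σxᵢ = 39.77 + 30.26 + 35.07 + 26.59 + 22.97 + 34.99 + 30.12 + 33.34 + 34.18 = 287.29, so n·x̄ = 287.29.
σ₀² = 19.89² = 395.6121, σ² = 5.59² = 31.2481; σ² + n·σ₀² = 31.2481 + 9·395.6121 = 3591.757.
Posterior mean = (μ₀/σ₀² + n·x̄/σ²)/(1/σ₀² + n/σ²) = (σ²·μ₀ + σ₀²·n·x̄)/(σ² + n·σ₀²) = (31.2481·34.70 + 395.6121·287.29)/3591.757 = 114739.709279/3591.757 = 31.9453.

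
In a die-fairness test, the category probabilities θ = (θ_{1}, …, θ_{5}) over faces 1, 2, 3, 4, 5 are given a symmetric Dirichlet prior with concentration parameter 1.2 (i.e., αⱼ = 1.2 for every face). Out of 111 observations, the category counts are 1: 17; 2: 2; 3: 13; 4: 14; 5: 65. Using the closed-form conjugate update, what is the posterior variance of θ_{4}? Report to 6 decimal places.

0.000958

The Dirichlet prior is conjugate to the Multinomial likelihood: each posterior αⱼ = prior αⱼ + observed count nⱼ.
Posterior concentration: (18.2, 3.2, 14.2, 15.2, 66.2), total = 117.0.
Var[θ_j] = α_j(Σα−α_j)/((Σα)²(Σα+1)) = 15.2·101.8/(117.0²·118.0) = 0.000958.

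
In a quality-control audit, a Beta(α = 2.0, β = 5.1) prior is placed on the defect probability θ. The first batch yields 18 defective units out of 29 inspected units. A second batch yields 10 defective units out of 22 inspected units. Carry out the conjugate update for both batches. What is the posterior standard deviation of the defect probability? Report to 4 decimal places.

The Beta prior is conjugate to a Binomial/Bernoulli likelihood; the update adds successes to α and failures to β.
After batch 1: Beta(2.0+18, 5.1+11) = Beta(20.0, 16.1).
After batch 2: Beta(20.0+10, 16.1+12) = Beta(30.0, 28.1).
Var = αβ/((α+β)²(α+β+1)) = 30.0·28.1/(58.1²·59.1) = 0.00422559; SD = √0.00422559 = 0.0650.

0.0650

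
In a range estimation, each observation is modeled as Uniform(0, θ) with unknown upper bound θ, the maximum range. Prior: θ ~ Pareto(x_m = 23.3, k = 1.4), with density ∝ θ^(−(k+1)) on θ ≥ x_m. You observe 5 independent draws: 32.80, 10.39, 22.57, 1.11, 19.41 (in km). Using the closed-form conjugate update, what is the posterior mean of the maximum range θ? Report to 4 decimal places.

A Pareto(scale x_m, shape k) prior on the upper bound θ of Uniform(0, θ) is conjugate: posterior is Pareto(max(x_m, max xᵢ), k + n).
Sample maximum = 32.80; prior scale x_m = 23.3 → posterior scale = max = 32.80.
Posterior shape = 1.4 + 5 = 6.4.
E[θ|data] = k·x_m/(k−1) = 6.4·32.80/5.4 = 38.8741.

38.8741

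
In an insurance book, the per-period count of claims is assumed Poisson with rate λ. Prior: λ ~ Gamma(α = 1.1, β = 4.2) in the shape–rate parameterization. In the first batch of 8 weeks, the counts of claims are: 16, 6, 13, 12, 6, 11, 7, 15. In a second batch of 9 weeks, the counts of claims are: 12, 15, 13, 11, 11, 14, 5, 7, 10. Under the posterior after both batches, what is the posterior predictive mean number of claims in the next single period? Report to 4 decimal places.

8.7311

With a Gamma(shape α, rate β) prior, the Poisson likelihood is conjugate: the posterior is Gamma(α + ΣXᵢ, β + n).
Batch 1: sum of counts S = 86 over n = 8 weeks.
After batch 1: Gamma(α+S, β+n) = Gamma(1.1+86, 4.2+8) = Gamma(87.1, 12.2).
Batch 2: sum of counts S = 98 over n = 9 weeks.
After batch 2: Gamma(α+S, β+n) = Gamma(87.1+98, 12.2+9) = Gamma(185.1, 21.2).
The predictive distribution for one future period is NegBinom with mean α/β = 8.7311.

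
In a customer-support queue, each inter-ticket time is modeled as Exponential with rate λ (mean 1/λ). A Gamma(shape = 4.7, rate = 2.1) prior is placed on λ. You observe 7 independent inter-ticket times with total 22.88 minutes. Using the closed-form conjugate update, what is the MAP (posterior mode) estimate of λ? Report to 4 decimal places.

With a Gamma(shape α, rate β) prior on the exponential rate λ, the posterior after n observations with total T = Σxᵢ is Gamma(α+n, β+T).
Posterior: Gamma(4.7+7, 2.1+22.88) = Gamma(11.7, 24.98).
Mode = (α−1)/β = 0.4283.

0.4283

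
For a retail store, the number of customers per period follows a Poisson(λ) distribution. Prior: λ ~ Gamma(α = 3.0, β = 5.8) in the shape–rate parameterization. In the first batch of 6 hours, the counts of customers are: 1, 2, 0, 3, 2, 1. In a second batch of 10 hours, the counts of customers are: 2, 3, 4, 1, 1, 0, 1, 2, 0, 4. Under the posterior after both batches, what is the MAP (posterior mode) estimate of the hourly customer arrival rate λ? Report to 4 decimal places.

With a Gamma(shape α, rate β) prior, the Poisson likelihood is conjugate: the posterior is Gamma(α + ΣXᵢ, β + n).
Batch 1: sum of counts S = 9 over n = 6 hours.
After batch 1: Gamma(α+S, β+n) = Gamma(3.0+9, 5.8+6) = Gamma(12.0, 11.8).
Batch 2: sum of counts S = 18 over n = 10 hours.
After batch 2: Gamma(α+S, β+n) = Gamma(12.0+18, 11.8+10) = Gamma(30.0, 21.8).
Mode of Gamma(α,β) for α≥1 is (α−1)/β = 29.0/21.8 = 1.3303.

1.3303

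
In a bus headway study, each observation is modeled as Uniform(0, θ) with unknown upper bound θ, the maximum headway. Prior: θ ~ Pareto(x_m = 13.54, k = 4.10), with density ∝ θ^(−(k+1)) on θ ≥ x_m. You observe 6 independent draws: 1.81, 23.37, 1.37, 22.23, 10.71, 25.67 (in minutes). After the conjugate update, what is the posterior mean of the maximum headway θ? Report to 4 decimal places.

A Pareto(scale x_m, shape k) prior on the upper bound θ of Uniform(0, θ) is conjugate: posterior is Pareto(max(x_m, max xᵢ), k + n).
Sample maximum = 25.67; prior scale x_m = 13.54 → posterior scale = max = 25.67.
Posterior shape = 4.10 + 6 = 10.10.
E[θ|data] = k·x_m/(k−1) = 10.10·25.67/9.10 = 28.4909.

28.4909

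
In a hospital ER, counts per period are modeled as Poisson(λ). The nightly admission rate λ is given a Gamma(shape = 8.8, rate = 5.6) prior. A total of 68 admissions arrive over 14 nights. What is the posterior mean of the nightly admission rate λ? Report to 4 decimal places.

With a Gamma(shape α, rate β) prior, the Poisson likelihood is conjugate: the posterior is Gamma(α + ΣXᵢ, β + n).
Posterior: Gamma(α+S, β+n) = Gamma(8.8+68, 5.6+14) = Gamma(76.8, 19.6).
Posterior mean = α/β = 76.8/19.6 = 3.9184.

3.9184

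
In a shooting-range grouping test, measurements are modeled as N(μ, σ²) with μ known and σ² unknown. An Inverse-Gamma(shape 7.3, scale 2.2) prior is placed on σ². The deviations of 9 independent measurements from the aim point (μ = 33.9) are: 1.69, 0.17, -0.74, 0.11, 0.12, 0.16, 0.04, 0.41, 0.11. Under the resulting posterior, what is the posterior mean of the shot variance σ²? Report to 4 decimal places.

0.3734

With known mean μ and an Inverse-Gamma(α, β) prior on σ², the Normal likelihood is conjugate: posterior is Inv-Gamma(α + n/2, β + Σ(xᵢ−μ)²/2).
Σ(xᵢ−μ)² = (1.69)² + (0.17)² + (-0.74)² + (0.11)² + (0.12)² + (0.16)² + (0.04)² + (0.41)² + (0.11)² = 3.6665.
Posterior: Inv-Gamma(7.3 + 9/2, 2.2 + 3.6665/2) = Inv-Gamma(11.80, 4.03325).
E[σ²|data] = β/(α−1) = 4.03325/10.80 = 0.3734.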